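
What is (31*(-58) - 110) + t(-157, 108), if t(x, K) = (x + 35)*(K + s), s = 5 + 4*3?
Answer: -17158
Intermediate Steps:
s = 17 (s = 5 + 12 = 17)
t(x, K) = (17 + K)*(35 + x) (t(x, K) = (x + 35)*(K + 17) = (35 + x)*(17 + K) = (17 + K)*(35 + x))
(31*(-58) - 110) + t(-157, 108) = (31*(-58) - 110) + (595 + 17*(-157) + 35*108 + 108*(-157)) = (-1798 - 110) + (595 - 2669 + 3780 - 16956) = -1908 - 15250 = -17158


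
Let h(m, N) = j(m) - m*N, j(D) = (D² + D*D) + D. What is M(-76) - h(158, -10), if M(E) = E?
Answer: -51742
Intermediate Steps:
j(D) = D + 2*D² (j(D) = (D² + D²) + D = 2*D² + D = D + 2*D²)
h(m, N) = m*(1 + 2*m) - N*m (h(m, N) = m*(1 + 2*m) - m*N = m*(1 + 2*m) - N*m)
M(-76) - h(158, -10) = -76 - 158*(1 - 1*(-10) + 2*158) = -76 - 158*(1 + 10 + 316) = -76 - 158*327 = -76 - 1*51666 = -76 - 51666 = -51742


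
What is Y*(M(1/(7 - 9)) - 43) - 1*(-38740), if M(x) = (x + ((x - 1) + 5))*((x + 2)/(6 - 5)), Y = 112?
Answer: 34428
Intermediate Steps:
M(x) = (2 + x)*(4 + 2*x) (M(x) = (x + ((-1 + x) + 5))*((2 + x)/1) = (x + (4 + x))*((2 + x)*1) = (4 + 2*x)*(2 + x) = (2 + x)*(4 + 2*x))
Y*(M(1/(7 - 9)) - 43) - 1*(-38740) = 112*((8 + 2*(1/(7 - 9))² + 8/(7 - 9)) - 43) - 1*(-38740) = 112*((8 + 2*(1/(-2))² + 8/(-2)) - 43) + 38740 = 112*((8 + 2*(-½)² + 8*(-½)) - 43) + 38740 = 112*((8 + 2*(¼) - 4) - 43) + 38740 = 112*((8 + ½ - 4) - 43) + 38740 = 112*(9/2 - 43) + 38740 = 112*(-77/2) + 38740 = -4312 + 38740 = 34428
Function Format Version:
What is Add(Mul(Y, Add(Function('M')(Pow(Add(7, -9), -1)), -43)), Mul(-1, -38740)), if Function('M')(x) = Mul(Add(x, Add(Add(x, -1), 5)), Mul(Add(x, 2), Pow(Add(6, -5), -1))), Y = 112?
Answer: 34428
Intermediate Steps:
Function('M')(x) = Mul(Add(2, x), Add(4, Mul(2, x))) (Function('M')(x) = Mul(Add(x, Add(Add(-1, x), 5)), Mul(Add(2, x), Pow(1, -1))) = Mul(Add(x, Add(4, x)), Mul(Add(2, x), 1)) = Mul(Add(4, Mul(2, x)), Add(2, x)) = Mul(Add(2, x), Add(4, Mul(2, x))))
Add(Mul(Y, Add(Function('M')(Pow(Add(7, -9), -1)), -43)), Mul(-1, -38740)) = Add(Mul(112, Add(Add(8, Mul(2, Pow(Pow(Add(7, -9), -1), 2)), Mul(8, Pow(Add(7, -9), -1))), -43)), Mul(-1, -38740)) = Add(Mul(112, Add(Add(8, Mul(2, Pow(Pow(-2, -1), 2)), Mul(8, Pow(-2, -1))), -43)), 38740) = Add(Mul(112, Add(Add(8, Mul(2, Pow(Rational(-1, 2), 2)), Mul(8, Rational(-1, 2))), -43)), 38740) = Add(Mul(112, Add(Add(8, Mul(2, Rational(1, 4)), -4), -43)), 38740) = Add(Mul(112, Add(Add(8, Rational(1, 2), -4), -43)), 38740) = Add(Mul(112, Add(Rational(9, 2), -43)), 38740) = Add(Mul(112, Rational(-77, 2)), 38740) = Add(-4312, 38740) = 34428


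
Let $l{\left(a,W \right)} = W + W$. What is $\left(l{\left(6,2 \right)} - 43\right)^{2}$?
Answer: $1521$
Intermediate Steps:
$l{\left(a,W \right)} = 2 W$
$\left(l{\left(6,2 \right)} - 43\right)^{2} = \left(2 \cdot 2 - 43\right)^{2} = \left(4 - 43\right)^{2} = \left(-39\right)^{2} = 1521$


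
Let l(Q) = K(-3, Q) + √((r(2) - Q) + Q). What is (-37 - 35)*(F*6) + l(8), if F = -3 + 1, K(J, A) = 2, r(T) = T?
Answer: 866 + √2 ≈ 867.41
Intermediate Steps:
l(Q) = 2 + √2 (l(Q) = 2 + √((2 - Q) + Q) = 2 + √2)
F = -2
(-37 - 35)*(F*6) + l(8) = (-37 - 35)*(-2*6) + (2 + √2) = -72*(-12) + (2 + √2) = 864 + (2 + √2) = 866 + √2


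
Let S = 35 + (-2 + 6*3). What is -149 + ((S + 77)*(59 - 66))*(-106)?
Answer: 94827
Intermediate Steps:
S = 51 (S = 35 + (-2 + 18) = 35 + 16 = 51)
-149 + ((S + 77)*(59 - 66))*(-106) = -149 + ((51 + 77)*(59 - 66))*(-106) = -149 + (128*(-7))*(-106) = -149 - 896*(-106) = -149 + 94976 = 94827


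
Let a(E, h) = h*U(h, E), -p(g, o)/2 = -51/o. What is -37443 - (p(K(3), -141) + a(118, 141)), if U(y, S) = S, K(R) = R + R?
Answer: -2541773/47 ≈ -54080.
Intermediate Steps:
K(R) = 2*R
p(g, o) = 102/o (p(g, o) = -(-102)/o = 102/o)
a(E, h) = E*h (a(E, h) = h*E = E*h)
-37443 - (p(K(3), -141) + a(118, 141)) = -37443 - (102/(-141) + 118*141) = -37443 - (102*(-1/141) + 16638) = -37443 - (-34/47 + 16638) = -37443 - 1*781952/47 = -37443 - 781952/47 = -2541773/47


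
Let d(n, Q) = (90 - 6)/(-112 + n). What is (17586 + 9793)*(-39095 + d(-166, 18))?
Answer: -148784248613/139 ≈ -1.0704e+9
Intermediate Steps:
d(n, Q) = 84/(-112 + n)
(17586 + 9793)*(-39095 + d(-166, 18)) = (17586 + 9793)*(-39095 + 84/(-112 - 166)) = 27379*(-39095 + 84/(-278)) = 27379*(-39095 + 84*(-1/278)) = 27379*(-39095 - 42/139) = 27379*(-5434247/139) = -148784248613/139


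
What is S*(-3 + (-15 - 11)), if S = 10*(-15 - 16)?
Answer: 8990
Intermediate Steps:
S = -310 (S = 10*(-31) = -310)
S*(-3 + (-15 - 11)) = -310*(-3 + (-15 - 11)) = -310*(-3 - 26) = -310*(-29) = 8990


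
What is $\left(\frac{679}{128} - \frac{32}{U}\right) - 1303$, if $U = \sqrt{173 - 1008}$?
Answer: $- \frac{166105}{128} + \frac{32 i \sqrt{835}}{835} \approx -1297.7 + 1.1074 i$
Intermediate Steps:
$U = i \sqrt{835}$ ($U = \sqrt{-835} = i \sqrt{835} \approx 28.896 i$)
$\left(\frac{679}{128} - \frac{32}{U}\right) - 1303 = \left(\frac{679}{128} - \frac{32}{i \sqrt{835}}\right) - 1303 = \left(679 \cdot \frac{1}{128} - 32 \left(- \frac{i \sqrt{835}}{835}\right)\right) - 1303 = \left(\frac{679}{128} + \frac{32 i \sqrt{835}}{835}\right) - 1303 = - \frac{166105}{128} + \frac{32 i \sqrt{835}}{835}$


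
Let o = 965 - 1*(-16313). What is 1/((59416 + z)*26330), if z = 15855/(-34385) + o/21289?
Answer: 146404453/229039885650345550 ≈ 6.3921e-10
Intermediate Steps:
o = 17278 (o = 965 + 16313 = 17278)
z = 51313387/146404453 (z = 15855/(-34385) + 17278/21289 = 15855*(-1/34385) + 17278*(1/21289) = -3171/6877 + 17278/21289 = 51313387/146404453 ≈ 0.35049)
1/((59416 + z)*26330) = 1/((59416 + 51313387/146404453)*26330) = (1/26330)/(8698818292835/146404453) = (146404453/8698818292835)*(1/26330) = 146404453/229039885650345550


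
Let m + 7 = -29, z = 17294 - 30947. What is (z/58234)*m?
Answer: 245754/29117 ≈ 8.4402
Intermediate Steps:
z = -13653
m = -36 (m = -7 - 29 = -36)
(z/58234)*m = -13653/58234*(-36) = 245754/29117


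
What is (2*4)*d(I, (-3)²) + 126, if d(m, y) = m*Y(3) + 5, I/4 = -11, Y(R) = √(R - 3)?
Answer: 166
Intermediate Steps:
Y(R) = √(-3 + R)
I = -44 (I = 4*(-11) = -44)
d(m, y) = 5 (d(m, y) = m*√(-3 + 3) + 5 = m*√0 + 5 = m*0 + 5 = 0 + 5 = 5)
(2*4)*d(I, (-3)²) + 126 = (2*4)*5 + 126 = 8*5 + 126 = 40 + 126 = 166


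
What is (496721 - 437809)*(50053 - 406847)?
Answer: -21019448128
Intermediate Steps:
(496721 - 437809)*(50053 - 406847) = 58912*(-356794) = -21019448128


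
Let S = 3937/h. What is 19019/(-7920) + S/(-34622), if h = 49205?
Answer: -294548489143/122657436720 ≈ -2.4014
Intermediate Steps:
S = 3937/49205 ≈ 0.080012
19019/(-7920) + S/(-34622) = 19019/(-7920) + (3937/49205)/(-34622) = 19019*(-1/7920) + (3937/49205)*(-1/34622) = -1729/720 - 3937/1703575510 = -294548489143/122657436720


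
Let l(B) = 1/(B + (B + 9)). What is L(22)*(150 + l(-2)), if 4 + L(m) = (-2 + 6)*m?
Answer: 63084/5 ≈ 12617.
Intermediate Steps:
L(m) = -4 + 4*m (L(m) = -4 + (-2 + 6)*m = -4 + 4*m)
l(B) = 1/(9 + 2*B) (l(B) = 1/(B + (9 + B)) = 1/(9 + 2*B))
L(22)*(150 + l(-2)) = (-4 + 4*22)*(150 + 1/(9 + 2*(-2))) = (-4 + 88)*(150 + 1/(9 - 4)) = 84*(150 + 1/5) = 84*(150 + ⅕) = 84*(751/5) = 63084/5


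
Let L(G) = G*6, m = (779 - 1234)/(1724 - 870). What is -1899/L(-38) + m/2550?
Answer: 2461517/295545 ≈ 8.3287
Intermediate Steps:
m = -65/122 (m = -455/854 = -455*1/854 = -65/122 ≈ -0.53279)
L(G) = 6*G
-1899/L(-38) + m/2550 = -1899/(6*(-38)) - 65/122/2550 = -1899/(-228) - 65/122*1/2550 = -1899*(-1/228) - 13/62220 = 633/76 - 13/62220 = 2461517/295545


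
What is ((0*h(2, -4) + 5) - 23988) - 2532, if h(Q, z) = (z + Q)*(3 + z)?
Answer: -26515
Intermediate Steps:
h(Q, z) = (3 + z)*(Q + z) (h(Q, z) = (Q + z)*(3 + z) = (3 + z)*(Q + z))
((0*h(2, -4) + 5) - 23988) - 2532 = ((0*((-4)**2 + 3*2 + 3*(-4) + 2*(-4)) + 5) - 23988) - 2532 = ((0*(16 + 6 - 12 - 8) + 5) - 23988) - 2532 = ((0*2 + 5) - 23988) - 2532 = ((0 + 5) - 23988) - 2532 = (5 - 23988) - 2532 = -23983 - 2532 = -26515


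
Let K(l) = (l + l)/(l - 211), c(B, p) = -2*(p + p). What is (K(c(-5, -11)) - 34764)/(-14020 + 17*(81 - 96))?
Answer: 5805676/2383925 ≈ 2.4353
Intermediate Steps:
c(B, p) = -4*p
K(l) = 2*l/(-211 + l) (K(l) = (2*l)/(-211 + l) = 2*l/(-211 + l))
(K(c(-5, -11)) - 34764)/(-14020 + 17*(81 - 96)) = (2*(-4*(-11))/(-211 - 4*(-11)) - 34764)/(-14020 + 17*(81 - 96)) = (2*44/(-211 + 44) - 34764)/(-14020 + 17*(-15)) = (2*44/(-167) - 34764)/(-14020 - 255) = (2*44*(-1/167) - 34764)/(-14275) = (-88/167 - 34764)*(-1/14275) = -5805676/167*(-1/14275) = 5805676/2383925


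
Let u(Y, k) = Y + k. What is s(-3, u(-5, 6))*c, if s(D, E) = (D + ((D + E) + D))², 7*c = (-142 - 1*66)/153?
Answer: -13312/1071 ≈ -12.430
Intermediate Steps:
c = -208/1071 (c = ((-142 - 1*66)/153)/7 = ((-142 - 66)*(1/153))/7 = (-208*1/153)/7 = (⅐)*(-208/153) = -208/1071 ≈ -0.19421)
s(D, E) = (E + 3*D)² (s(D, E) = (D + (E + 2*D))² = (E + 3*D)²)
s(-3, u(-5, 6))*c = ((-5 + 6) + 3*(-3))²*(-208/1071) = (1 - 9)²*(-208/1071) = (-8)²*(-208/1071) = 64*(-208/1071) = -13312/1071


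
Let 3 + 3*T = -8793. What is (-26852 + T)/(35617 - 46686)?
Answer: 29784/11069 ≈ 2.6908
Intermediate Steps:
T = -2932 (T = -1 + (1/3)*(-8793) = -1 - 2931 = -2932)
(-26852 + T)/(35617 - 46686) = (-26852 - 2932)/(35617 - 46686) = -29784/(-11069) = -29784*(-1/11069) = 29784/11069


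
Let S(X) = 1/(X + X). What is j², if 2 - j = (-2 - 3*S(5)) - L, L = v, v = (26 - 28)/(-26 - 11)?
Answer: 2595321/136900 ≈ 18.958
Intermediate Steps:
v = 2/37 (v = -2/(-37) = -2*(-1/37) = 2/37 ≈ 0.054054)
S(X) = 1/(2*X)
L = 2/37 ≈ 0.054054
j = 1611/370 (j = 2 - ((-2 - 3/(2*5)) - 1*2/37) = 2 - ((-2 - 3/(2*5)) - 2/37) = 2 - ((-2 - 3*⅒) - 2/37) = 2 - ((-2 - 3/10) - 2/37) = 2 - (-23/10 - 2/37) = 2 - 1*(-871/370) = 2 + 871/370 = 1611/370 ≈ 4.3541)
j² = (1611/370)² = 2595321/136900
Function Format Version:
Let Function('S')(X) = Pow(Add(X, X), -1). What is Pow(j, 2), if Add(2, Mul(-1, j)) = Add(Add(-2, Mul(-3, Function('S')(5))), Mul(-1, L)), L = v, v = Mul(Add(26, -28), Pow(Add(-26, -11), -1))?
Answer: Rational(2595321, 136900) ≈ 18.958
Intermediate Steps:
v = Rational(2, 37) (v = Mul(-2, Pow(-37, -1)) = Mul(-2, Rational(-1, 37)) = Rational(2, 37) ≈ 0.054054)
Function('S')(X) = Mul(Rational(1, 2), Pow(X, -1)) (Function('S')(X) = Pow(Mul(2, X), -1) = Mul(Rational(1, 2), Pow(X, -1)))
L = Rational(2, 37) ≈ 0.054054
j = Rational(1611, 370) (j = Add(2, Mul(-1, Add(Add(-2, Mul(-3, Mul(Rational(1, 2), Pow(5, -1)))), Mul(-1, Rational(2, 37))))) = Add(2, Mul(-1, Add(Add(-2, Mul(-3, Mul(Rational(1, 2), Rational(1, 5)))), Rational(-2, 37)))) = Add(2, Mul(-1, Add(Add(-2, Mul(-3, Rational(1, 10))), Rational(-2, 37)))) = Add(2, Mul(-1, Add(Add(-2, Rational(-3, 10)), Rational(-2, 37)))) = Add(2, Mul(-1, Add(Rational(-23, 10), Rational(-2, 37)))) = Add(2, Mul(-1, Rational(-871, 370))) = Add(2, Rational(871, 370)) = Rational(1611, 370) ≈ 4.3541)
Pow(j, 2) = Pow(Rational(1611, 370), 2) = Rational(2595321, 136900)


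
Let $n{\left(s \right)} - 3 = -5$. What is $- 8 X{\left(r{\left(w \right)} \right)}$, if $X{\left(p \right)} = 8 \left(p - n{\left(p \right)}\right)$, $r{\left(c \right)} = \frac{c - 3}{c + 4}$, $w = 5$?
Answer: $- \frac{1280}{9} \approx -142.22$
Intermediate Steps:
$n{\left(s \right)} = -2$ ($n{\left(s \right)} = 3 - 5 = -2$)
$r{\left(c \right)} = \frac{-3 + c}{4 + c}$
$X{\left(p \right)} = 16 + 8 p$ ($X{\left(p \right)} = 8 \left(p - -2\right) = 8 \left(p + 2\right) = 8 \left(2 + p\right) = 16 + 8 p$)
$- 8 X{\left(r{\left(w \right)} \right)} = - 8 \left(16 + 8 \frac{-3 + 5}{4 + 5}\right) = - 8 \left(16 + 8 \cdot \frac{1}{9} \cdot 2\right) = - 8 \left(16 + 8 \cdot \frac{2}{9}\right) = - 8 \left(16 + \frac{16}{9}\right) = \left(-8\right) \frac{160}{9} = - \frac{1280}{9}$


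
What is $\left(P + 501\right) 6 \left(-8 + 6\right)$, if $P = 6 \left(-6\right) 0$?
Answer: $-6012$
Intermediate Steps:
$P = 0$ ($P = \left(-36\right) 0 = 0$)
$\left(P + 501\right) 6 \left(-8 + 6\right) = \left(0 + 501\right) 6 \left(-8 + 6\right) = 501 \cdot 6 \left(-2\right) = 501 \left(-12\right) = -6012$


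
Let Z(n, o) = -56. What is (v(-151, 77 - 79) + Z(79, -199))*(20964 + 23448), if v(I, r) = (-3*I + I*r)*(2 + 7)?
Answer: 299292468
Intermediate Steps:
v(I, r) = -27*I + 9*I*r (v(I, r) = (-3*I + I*r)*9 = -27*I + 9*I*r)
(v(-151, 77 - 79) + Z(79, -199))*(20964 + 23448) = (9*(-151)*(-3 + (77 - 79)) - 56)*(20964 + 23448) = (9*(-151)*(-3 - 2) - 56)*44412 = (9*(-151)*(-5) - 56)*44412 = (6795 - 56)*44412 = 6739*44412 = 299292468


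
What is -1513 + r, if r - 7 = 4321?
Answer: 2815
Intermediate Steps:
r = 4328 (r = 7 + 4321 = 4328)
-1513 + r = -1513 + 4328 = 2815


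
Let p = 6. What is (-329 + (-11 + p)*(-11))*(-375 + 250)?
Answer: 34250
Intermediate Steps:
(-329 + (-11 + p)*(-11))*(-375 + 250) = (-329 + (-11 + 6)*(-11))*(-375 + 250) = (-329 - 5*(-11))*(-125) = (-329 + 55)*(-125) = -274*(-125) = 34250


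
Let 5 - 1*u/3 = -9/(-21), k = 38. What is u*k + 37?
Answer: 3907/7 ≈ 558.14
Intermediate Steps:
u = 96/7 (u = 15 - (-27)/(-21) = 15 - (-27)*(-1)/21 = 15 - 3*3/7 = 15 - 9/7 = 96/7 ≈ 13.714)
u*k + 37 = (96/7)*38 + 37 = 3648/7 + 37 = 3907/7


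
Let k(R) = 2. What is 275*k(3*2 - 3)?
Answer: 550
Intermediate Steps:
275*k(3*2 - 3) = 275*2 = 550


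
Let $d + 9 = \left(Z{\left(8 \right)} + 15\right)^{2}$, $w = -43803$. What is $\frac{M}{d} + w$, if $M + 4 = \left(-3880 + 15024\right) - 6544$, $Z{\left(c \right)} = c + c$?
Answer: $- \frac{10423965}{238} \approx -43798.0$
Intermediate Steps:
$Z{\left(c \right)} = 2 c$
$d = 952$ ($d = -9 + \left(2 \cdot 8 + 15\right)^{2} = -9 + \left(16 + 15\right)^{2} = -9 + 31^{2} = -9 + 961 = 952$)
$M = 4596$ ($M = -4 + \left(\left(-3880 + 15024\right) - 6544\right) = -4 + \left(11144 - 6544\right) = -4 + 4600 = 4596$)
$\frac{M}{d} + w = \frac{4596}{952} - 43803 = 4596 \cdot \frac{1}{952} - 43803 = \frac{1149}{238} - 43803 = - \frac{10423965}{238}$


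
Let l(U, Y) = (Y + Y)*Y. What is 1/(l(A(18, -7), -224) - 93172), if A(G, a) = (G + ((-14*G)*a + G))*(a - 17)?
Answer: 1/7180 ≈ 0.00013928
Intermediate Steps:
A(G, a) = (-17 + a)*(2*G - 14*G*a) (A(G, a) = (G + (-14*G*a + G))*(-17 + a) = (G + (G - 14*G*a))*(-17 + a) = (2*G - 14*G*a)*(-17 + a) = (-17 + a)*(2*G - 14*G*a))
l(U, Y) = 2*Y**2 (l(U, Y) = (2*Y)*Y = 2*Y**2)
1/(l(A(18, -7), -224) - 93172) = 1/(2*(-224)**2 - 93172) = 1/(2*50176 - 93172) = 1/(100352 - 93172) = 1/7180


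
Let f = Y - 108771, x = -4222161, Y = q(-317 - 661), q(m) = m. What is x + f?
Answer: -4331910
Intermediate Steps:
Y = -978 (Y = -317 - 661 = -978)
f = -109749 (f = -978 - 108771 = -109749)
x + f = -4222161 - 109749 = -4331910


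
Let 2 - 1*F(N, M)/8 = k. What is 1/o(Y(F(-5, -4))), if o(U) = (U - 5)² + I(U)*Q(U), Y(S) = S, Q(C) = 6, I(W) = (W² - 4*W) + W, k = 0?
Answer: 1/1369 ≈ 0.00073046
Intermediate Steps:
I(W) = W² - 3*W
F(N, M) = 16 (F(N, M) = 16 - 8*0 = 16 + 0 = 16)
o(U) = (-5 + U)² + 6*U*(-3 + U) (o(U) = (U - 5)² + (U*(-3 + U))*6 = (-5 + U)² + 6*U*(-3 + U))
1/o(Y(F(-5, -4))) = 1/(25 - 28*16 + 7*16²) = 1/(25 - 448 + 7*256) = 1/(25 - 448 + 1792) = 1/1369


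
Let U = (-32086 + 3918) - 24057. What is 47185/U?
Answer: -9437/10445 ≈ -0.90349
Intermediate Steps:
U = -52225 (U = -28168 - 24057 = -52225)
47185/U = 47185/(-52225) = 47185*(-1/52225) = -9437/10445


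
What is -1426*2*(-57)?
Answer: 162564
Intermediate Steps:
-1426*2*(-57) = -62*46*(-57) = -2852*(-57) = 162564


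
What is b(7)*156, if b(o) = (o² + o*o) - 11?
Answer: 13572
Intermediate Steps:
b(o) = -11 + 2*o² (b(o) = (o² + o²) - 11 = 2*o² - 11 = -11 + 2*o²)
b(7)*156 = (-11 + 2*7²)*156 = (-11 + 2*49)*156 = (-11 + 98)*156 = 87*156 = 13572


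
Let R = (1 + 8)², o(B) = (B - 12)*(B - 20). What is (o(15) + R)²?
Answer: 4356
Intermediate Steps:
o(B) = (-20 + B)*(-12 + B) (o(B) = (-12 + B)*(-20 + B) = (-20 + B)*(-12 + B))
R = 81 (R = 9² = 81)
(o(15) + R)² = ((240 + 15² - 32*15) + 81)² = ((240 + 225 - 480) + 81)² = (-15 + 81)² = 66² = 4356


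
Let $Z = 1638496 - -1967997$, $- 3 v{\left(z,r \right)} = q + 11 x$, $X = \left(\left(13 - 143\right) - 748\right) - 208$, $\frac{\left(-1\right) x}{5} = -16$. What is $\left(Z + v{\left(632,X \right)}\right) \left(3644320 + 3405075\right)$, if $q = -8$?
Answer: $\frac{76264634092765}{3} \approx 2.5422 \cdot 10^{13}$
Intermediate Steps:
$x = 80$ ($x = \left(-5\right) \left(-16\right) = 80$)
$X = -1086$ ($X = \left(\left(13 - 143\right) - 748\right) - 208 = \left(-130 - 748\right) - 208 = -878 - 208 = -1086$)
$v{\left(z,r \right)} = - \frac{872}{3}$ ($v{\left(z,r \right)} = - \frac{-8 + 11 \cdot 80}{3} = - \frac{-8 + 880}{3} = \left(- \frac{1}{3}\right) 872 = - \frac{872}{3}$)
$Z = 3606493$ ($Z = 1638496 + 1967997 = 3606493$)
$\left(Z + v{\left(632,X \right)}\right) \left(3644320 + 3405075\right) = \left(3606493 - \frac{872}{3}\right) \left(3644320 + 3405075\right) = \frac{10818607}{3} \cdot 7049395 = \frac{76264634092765}{3}$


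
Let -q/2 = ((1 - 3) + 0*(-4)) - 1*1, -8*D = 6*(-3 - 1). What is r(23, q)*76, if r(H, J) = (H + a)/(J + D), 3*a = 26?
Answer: 7220/27 ≈ 267.41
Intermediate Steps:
a = 26/3 (a = (1/3)*26 = 26/3 ≈ 8.6667)
D = 3 (D = -3*(-3 - 1)/4 = -3*(-4)/4 = -1/8*(-24) = 3)
q = 6 (q = -2*(((1 - 3) + 0*(-4)) - 1*1) = -2*((-2 + 0) - 1) = -2*(-2 - 1) = -2*(-3) = 6)
r(H, J) = (26/3 + H)/(3 + J) (r(H, J) = (H + 26/3)/(J + 3) = (26/3 + H)/(3 + J))
r(23, q)*76 = ((26/3 + 23)/(3 + 6))*76 = ((95/3)/9)*76 = ((1/9)*(95/3))*76 = (95/27)*76 = 7220/27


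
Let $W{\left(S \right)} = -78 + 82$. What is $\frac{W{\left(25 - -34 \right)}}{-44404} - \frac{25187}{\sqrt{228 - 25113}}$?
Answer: $- \frac{1}{11101} + \frac{25187 i \sqrt{2765}}{8295} \approx -9.0082 \cdot 10^{-5} + 159.66 i$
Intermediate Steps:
$W{\left(S \right)} = 4$
$\frac{W{\left(25 - -34 \right)}}{-44404} - \frac{25187}{\sqrt{228 - 25113}} = \frac{4}{-44404} - \frac{25187}{\sqrt{228 - 25113}} = 4 \left(- \frac{1}{44404}\right) - \frac{25187}{\sqrt{-24885}} = - \frac{1}{11101} - \frac{25187}{3 i \sqrt{2765}} = - \frac{1}{11101} - 25187 \left(- \frac{i \sqrt{2765}}{8295}\right) = - \frac{1}{11101} + \frac{25187 i \sqrt{2765}}{8295}$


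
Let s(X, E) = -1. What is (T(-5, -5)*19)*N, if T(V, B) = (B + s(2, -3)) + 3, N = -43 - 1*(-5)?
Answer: 2166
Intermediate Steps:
N = -38 (N = -43 + 5 = -38)
T(V, B) = 2 + B (T(V, B) = (B - 1) + 3 = (-1 + B) + 3 = 2 + B)
(T(-5, -5)*19)*N = ((2 - 5)*19)*(-38) = -3*19*(-38) = -57*(-38) = 2166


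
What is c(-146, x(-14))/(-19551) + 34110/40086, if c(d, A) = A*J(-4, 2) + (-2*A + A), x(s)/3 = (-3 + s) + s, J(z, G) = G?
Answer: 12418752/14513359 ≈ 0.85568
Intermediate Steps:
x(s) = -9 + 6*s (x(s) = 3*((-3 + s) + s) = 3*(-3 + 2*s) = -9 + 6*s)
c(d, A) = A (c(d, A) = A*2 + (-2*A + A) = 2*A - A = A)
c(-146, x(-14))/(-19551) + 34110/40086 = (-9 + 6*(-14))/(-19551) + 34110/40086 = (-9 - 84)*(-1/19551) + 34110*(1/40086) = -93*(-1/19551) + 1895/2227 = 31/6517 + 1895/2227 = 12418752/14513359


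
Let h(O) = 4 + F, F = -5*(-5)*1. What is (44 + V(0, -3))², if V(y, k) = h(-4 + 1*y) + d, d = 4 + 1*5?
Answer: 6724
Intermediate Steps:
F = 25 (F = 25*1 = 25)
h(O) = 29 (h(O) = 4 + 25 = 29)
d = 9 (d = 4 + 5 = 9)
V(y, k) = 38 (V(y, k) = 29 + 9 = 38)
(44 + V(0, -3))² = (44 + 38)² = 82² = 6724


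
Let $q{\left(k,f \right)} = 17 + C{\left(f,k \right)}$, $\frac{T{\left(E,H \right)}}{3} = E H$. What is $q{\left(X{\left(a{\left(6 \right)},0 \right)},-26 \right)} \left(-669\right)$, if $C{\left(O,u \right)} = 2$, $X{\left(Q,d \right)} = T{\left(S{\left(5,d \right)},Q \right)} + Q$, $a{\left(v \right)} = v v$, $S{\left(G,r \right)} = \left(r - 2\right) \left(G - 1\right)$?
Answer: $-12711$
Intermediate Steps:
$S{\left(G,r \right)} = \left(-1 + G\right) \left(-2 + r\right)$ ($S{\left(G,r \right)} = \left(-2 + r\right) \left(-1 + G\right) = \left(-1 + G\right) \left(-2 + r\right)$)
$T{\left(E,H \right)} = 3 E H$
$a{\left(v \right)} = v^{2}$
$X{\left(Q,d \right)} = Q + 3 Q \left(-8 + 4 d\right)$ ($X{\left(Q,d \right)} = 3 \left(2 - d - 10 + 5 d\right) Q + Q = 3 \left(-8 + 4 d\right) Q + Q = 3 Q \left(-8 + 4 d\right) + Q = Q + 3 Q \left(-8 + 4 d\right)$)
$q{\left(k,f \right)} = 19$ ($q{\left(k,f \right)} = 17 + 2 = 19$)
$q{\left(X{\left(a{\left(6 \right)},0 \right)},-26 \right)} \left(-669\right) = 19 \left(-669\right) = -12711$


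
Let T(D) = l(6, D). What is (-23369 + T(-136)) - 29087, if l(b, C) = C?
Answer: -52592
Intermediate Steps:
T(D) = D
(-23369 + T(-136)) - 29087 = (-23369 - 136) - 29087 = -23505 - 29087 = -52592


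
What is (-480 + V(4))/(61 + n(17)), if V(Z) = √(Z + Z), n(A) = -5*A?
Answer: 20 - √2/12 ≈ 19.882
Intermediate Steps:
V(Z) = √2*√Z (V(Z) = √(2*Z) = √2*√Z)
(-480 + V(4))/(61 + n(17)) = (-480 + √2*√4)/(61 - 5*17) = (-480 + √2*2)/(61 - 85) = (-480 + 2*√2)/(-24) = (-480 + 2*√2)*(-1/24) = 20 - √2/12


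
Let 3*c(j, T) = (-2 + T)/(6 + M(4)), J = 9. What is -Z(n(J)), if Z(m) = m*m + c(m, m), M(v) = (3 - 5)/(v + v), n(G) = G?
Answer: -5617/69 ≈ -81.406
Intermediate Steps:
M(v) = -1/v (M(v) = -2*1/(2*v) = -1/v)
c(j, T) = -8/69 + 4*T/69 (c(j, T) = ((-2 + T)/(6 - 1/4))/3 = ((-2 + T)/(23/4))/3 = ((-2 + T)*(4/23))/3 = (-8/23 + 4*T/23)/3 = -8/69 + 4*T/69)
Z(m) = -8/69 + m**2 + 4*m/69 (Z(m) = m*m + (-8/69 + 4*m/69) = m**2 + (-8/69 + 4*m/69) = -8/69 + m**2 + 4*m/69)
-Z(n(J)) = -(-8/69 + 9**2 + (4/69)*9) = -(-8/69 + 81 + 12/23) = -1*5617/69 = -5617/69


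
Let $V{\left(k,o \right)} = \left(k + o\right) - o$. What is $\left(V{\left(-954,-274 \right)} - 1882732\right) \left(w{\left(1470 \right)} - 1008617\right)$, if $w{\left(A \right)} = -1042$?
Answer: $1901880523074$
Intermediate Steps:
$V{\left(k,o \right)} = k$
$\left(V{\left(-954,-274 \right)} - 1882732\right) \left(w{\left(1470 \right)} - 1008617\right) = \left(-954 - 1882732\right) \left(-1042 - 1008617\right) = \left(-1883686\right) \left(-1009659\right) = 1901880523074$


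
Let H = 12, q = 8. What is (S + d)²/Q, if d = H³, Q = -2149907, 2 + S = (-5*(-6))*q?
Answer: -3865156/2149907 ≈ -1.7978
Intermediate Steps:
S = 238 (S = -2 - 5*(-6)*8 = -2 + 30*8 = -2 + 240 = 238)
d = 1728 (d = 12³ = 1728)
(S + d)²/Q = (238 + 1728)²/(-2149907) = 1966²*(-1/2149907) = 3865156*(-1/2149907) = -3865156/2149907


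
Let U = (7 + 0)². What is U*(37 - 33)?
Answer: 196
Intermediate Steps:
U = 49 (U = 7² = 49)
U*(37 - 33) = 49*(37 - 33) = 49*4 = 196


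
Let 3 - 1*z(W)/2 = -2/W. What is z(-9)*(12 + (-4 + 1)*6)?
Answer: -100/3 ≈ -33.333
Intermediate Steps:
z(W) = 6 + 4/W (z(W) = 6 - (-4)/W = 6 + 4/W)
z(-9)*(12 + (-4 + 1)*6) = (6 + 4/(-9))*(12 + (-4 + 1)*6) = (6 + 4*(-⅑))*(12 - 3*6) = (6 - 4/9)*(12 - 18) = (50/9)*(-6) = -100/3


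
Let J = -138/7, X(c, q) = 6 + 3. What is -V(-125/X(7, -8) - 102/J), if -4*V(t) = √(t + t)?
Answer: I*√20746/138 ≈ 1.0437*I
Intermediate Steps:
X(c, q) = 9
J = -138/7 (J = -138*⅐ = -138/7 ≈ -19.714)
V(t) = -√2*√t/4 (V(t) = -√(t + t)/4 = -√2*√t/4)
-V(-125/X(7, -8) - 102/J) = -(-1)*√2*√(-125/9 - 102/(-138/7))/4 = -(-1)*√2*√(-125*⅑ - 102*(-7/138))/4 = -(-1)*√2*√(-125/9 + 119/23)/4 = -(-1)*√2*√(-1804/207)/4 = -(-1)*√2*2*I*√10373/69/4 = -(-1)*I*√20746/138 = I*√20746/138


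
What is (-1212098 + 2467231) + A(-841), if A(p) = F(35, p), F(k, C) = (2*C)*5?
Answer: 1246723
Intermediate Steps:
F(k, C) = 10*C
A(p) = 10*p
(-1212098 + 2467231) + A(-841) = (-1212098 + 2467231) + 10*(-841) = 1255133 - 8410 = 1246723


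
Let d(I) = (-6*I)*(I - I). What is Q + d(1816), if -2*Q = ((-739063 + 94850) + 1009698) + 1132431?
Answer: -748958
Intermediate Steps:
Q = -748958 (Q = -(((-739063 + 94850) + 1009698) + 1132431)/2 = -((-644213 + 1009698) + 1132431)/2 = -(365485 + 1132431)/2 = -½*1497916 = -748958)
d(I) = 0 (d(I) = -6*I*0 = 0)
Q + d(1816) = -748958 + 0 = -748958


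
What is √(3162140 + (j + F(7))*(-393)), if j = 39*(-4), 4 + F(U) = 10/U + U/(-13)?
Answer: 19*√73970897/91 ≈ 1795.7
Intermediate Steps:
F(U) = -4 + 10/U - U/13 (F(U) = -4 + (10/U + U/(-13)) = -4 + (10/U + U*(-1/13)) = -4 + (10/U - U/13) = -4 + 10/U - U/13)
j = -156
√(3162140 + (j + F(7))*(-393)) = √(3162140 + (-156 + (-4 + 10/7 - 1/13*7))*(-393)) = √(3162140 + (-156 + (-4 + 10*(⅐) - 7/13))*(-393)) = √(3162140 + (-156 + (-4 + 10/7 - 7/13))*(-393)) = √(3162140 + (-156 - 283/91)*(-393)) = √(3162140 - 14479/91*(-393)) = √(3162140 + 5690247/91) = √(293444987/91) = 19*√73970897/91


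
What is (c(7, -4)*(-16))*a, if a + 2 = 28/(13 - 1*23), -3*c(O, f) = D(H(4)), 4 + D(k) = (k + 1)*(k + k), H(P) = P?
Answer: -4608/5 ≈ -921.60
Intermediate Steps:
D(k) = -4 + 2*k*(1 + k) (D(k) = -4 + (k + 1)*(k + k) = -4 + (1 + k)*(2*k) = -4 + 2*k*(1 + k))
c(O, f) = -12 (c(O, f) = -(-4 + 2*4 + 2*4**2)/3 = -(-4 + 8 + 2*16)/3 = -(-4 + 8 + 32)/3 = -1/3*36 = -12)
a = -24/5 (a = -2 + 28/(13 - 1*23) = -2 + 28/(13 - 23) = -2 + 28/(-10) = -2 + 28*(-1/10) = -2 - 14/5 = -24/5 ≈ -4.8000)
(c(7, -4)*(-16))*a = -12*(-16)*(-24/5) = 192*(-24/5) = -4608/5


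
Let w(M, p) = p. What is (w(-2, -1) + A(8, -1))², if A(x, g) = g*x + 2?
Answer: 49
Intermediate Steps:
A(x, g) = 2 + g*x
(w(-2, -1) + A(8, -1))² = (-1 + (2 - 1*8))² = (-1 + (2 - 8))² = (-1 - 6)² = (-7)² = 49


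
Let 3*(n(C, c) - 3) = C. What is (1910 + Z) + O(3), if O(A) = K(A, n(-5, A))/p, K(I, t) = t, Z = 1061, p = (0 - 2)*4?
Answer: 17825/6 ≈ 2970.8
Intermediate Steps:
n(C, c) = 3 + C/3
p = -8 (p = -2*4 = -8)
O(A) = -⅙ (O(A) = (3 + (⅓)*(-5))/(-8) = (3 - 5/3)*(-⅛) = (4/3)*(-⅛) = -⅙)
(1910 + Z) + O(3) = (1910 + 1061) - ⅙ = 2971 - ⅙ = 17825/6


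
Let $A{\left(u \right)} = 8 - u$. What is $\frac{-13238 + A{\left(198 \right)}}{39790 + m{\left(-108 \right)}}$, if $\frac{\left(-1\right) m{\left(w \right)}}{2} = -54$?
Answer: $- \frac{6714}{19949} \approx -0.33656$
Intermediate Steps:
$m{\left(w \right)} = 108$ ($m{\left(w \right)} = \left(-2\right) \left(-54\right) = 108$)
$\frac{-13238 + A{\left(198 \right)}}{39790 + m{\left(-108 \right)}} = \frac{-13238 + \left(8 - 198\right)}{39790 + 108} = \frac{-13238 + \left(8 - 198\right)}{39898} = \left(-13238 - 190\right) \frac{1}{39898} = \left(-13428\right) \frac{1}{39898} = - \frac{6714}{19949}$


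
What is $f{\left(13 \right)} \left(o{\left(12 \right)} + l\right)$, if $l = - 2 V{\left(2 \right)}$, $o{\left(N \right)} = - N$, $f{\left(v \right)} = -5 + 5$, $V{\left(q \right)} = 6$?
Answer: $0$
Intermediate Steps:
$f{\left(v \right)} = 0$
$l = -12$ ($l = \left(-2\right) 6 = -12$)
$f{\left(13 \right)} \left(o{\left(12 \right)} + l\right) = 0 \left(\left(-1\right) 12 - 12\right) = 0 \left(-12 - 12\right) = 0 \left(-24\right) = 0$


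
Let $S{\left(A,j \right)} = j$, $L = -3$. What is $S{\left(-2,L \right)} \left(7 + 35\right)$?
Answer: $-126$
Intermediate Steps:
$S{\left(-2,L \right)} \left(7 + 35\right) = - 3 \left(7 + 35\right) = \left(-3\right) 42 = -126$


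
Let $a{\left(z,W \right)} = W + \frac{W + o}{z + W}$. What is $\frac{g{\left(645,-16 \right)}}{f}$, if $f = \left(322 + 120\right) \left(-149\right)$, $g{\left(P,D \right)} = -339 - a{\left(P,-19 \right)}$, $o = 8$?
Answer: $\frac{200309}{41227108} \approx 0.0048587$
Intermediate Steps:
$a{\left(z,W \right)} = W + \frac{8 + W}{W + z}$ ($a{\left(z,W \right)} = W + \frac{W + 8}{z + W} = W + \frac{8 + W}{W + z}$)
$g{\left(P,D \right)} = -339 - \frac{350 - 19 P}{-19 + P}$ ($g{\left(P,D \right)} = -339 - \frac{8 - 19 + \left(-19\right)^{2} - 19 P}{-19 + P} = -339 - \frac{8 - 19 + 361 - 19 P}{-19 + P} = -339 - \frac{350 - 19 P}{-19 + P}$)
$f = -65858$ ($f = 442 \left(-149\right) = -65858$)
$\frac{g{\left(645,-16 \right)}}{f} = \frac{\frac{1}{-19 + 645} \left(6091 - 206400\right)}{-65858} = \frac{6091 - 206400}{626} \left(- \frac{1}{65858}\right) = \frac{1}{626} \left(-200309\right) \left(- \frac{1}{65858}\right) = \left(- \frac{200309}{626}\right) \left(- \frac{1}{65858}\right) = \frac{200309}{41227108}$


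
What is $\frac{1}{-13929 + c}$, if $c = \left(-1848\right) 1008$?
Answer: $- \frac{1}{1876713} \approx -5.3285 \cdot 10^{-7}$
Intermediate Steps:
$c = -1862784$
$\frac{1}{-13929 + c} = \frac{1}{-13929 - 1862784} = \frac{1}{-1876713} = - \frac{1}{1876713}$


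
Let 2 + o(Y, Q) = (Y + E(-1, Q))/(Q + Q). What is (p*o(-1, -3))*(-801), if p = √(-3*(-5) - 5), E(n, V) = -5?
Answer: 801*√10 ≈ 2533.0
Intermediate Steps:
p = √10 (p = √(15 - 5) = √10 ≈ 3.1623)
o(Y, Q) = -2 + (-5 + Y)/(2*Q) (o(Y, Q) = -2 + (Y - 5)/(Q + Q) = -2 + (-5 + Y)/((2*Q)) = -2 + (-5 + Y)*(1/(2*Q)) = -2 + (-5 + Y)/(2*Q))
(p*o(-1, -3))*(-801) = (√10*((½)*(-5 - 1 - 4*(-3))/(-3)))*(-801) = (√10*((½)*(-⅓)*(-5 - 1 + 12)))*(-801) = (√10*((½)*(-⅓)*6))*(-801) = (√10*(-1))*(-801) = -√10*(-801) = 801*√10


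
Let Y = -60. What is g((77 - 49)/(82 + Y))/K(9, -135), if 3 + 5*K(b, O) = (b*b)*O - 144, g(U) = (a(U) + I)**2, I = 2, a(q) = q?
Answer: -1080/223487 ≈ -0.0048325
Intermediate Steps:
g(U) = (2 + U)**2 (g(U) = (U + 2)**2 = (2 + U)**2)
K(b, O) = -147/5 + O*b**2/5 (K(b, O) = -3/5 + ((b*b)*O - 144)/5 = -3/5 + (b**2*O - 144)/5 = -3/5 + (O*b**2 - 144)/5 = -3/5 + (-144 + O*b**2)/5 = -3/5 + (-144/5 + O*b**2/5) = -147/5 + O*b**2/5)
g((77 - 49)/(82 + Y))/K(9, -135) = (2 + (77 - 49)/(82 - 60))**2/(-147/5 + (1/5)*(-135)*9**2) = (2 + 28/22)**2/(-147/5 + (1/5)*(-135)*81) = (2 + 28*(1/22))**2/(-147/5 - 2187) = (2 + 14/11)**2/(-11082/5) = (36/11)**2*(-5/11082) = (1296/121)*(-5/11082) = -1080/223487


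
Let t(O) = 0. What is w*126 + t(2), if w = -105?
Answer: -13230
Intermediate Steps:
w*126 + t(2) = -105*126 + 0 = -13230 + 0 = -13230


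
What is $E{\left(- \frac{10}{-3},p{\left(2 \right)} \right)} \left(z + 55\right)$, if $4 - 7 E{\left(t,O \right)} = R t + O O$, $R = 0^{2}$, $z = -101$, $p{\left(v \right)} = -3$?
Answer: $\frac{230}{7} \approx 32.857$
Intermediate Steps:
$R = 0$
$E{\left(t,O \right)} = \frac{4}{7} - \frac{O^{2}}{7}$ ($E{\left(t,O \right)} = \frac{4}{7} - \frac{0 t + O O}{7} = \frac{4}{7} - \frac{0 + O^{2}}{7} = \frac{4}{7} - \frac{O^{2}}{7}$)
$E{\left(- \frac{10}{-3},p{\left(2 \right)} \right)} \left(z + 55\right) = \left(\frac{4}{7} - \frac{\left(-3\right)^{2}}{7}\right) \left(-101 + 55\right) = \left(\frac{4}{7} - \frac{9}{7}\right) \left(-46\right) = \left(- \frac{5}{7}\right) \left(-46\right) = \frac{230}{7}$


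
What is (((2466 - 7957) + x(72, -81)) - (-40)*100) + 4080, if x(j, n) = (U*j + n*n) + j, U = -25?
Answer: 7422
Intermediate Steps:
x(j, n) = n**2 - 24*j (x(j, n) = (-25*j + n*n) + j = (-25*j + n**2) + j = (n**2 - 25*j) + j = n**2 - 24*j)
(((2466 - 7957) + x(72, -81)) - (-40)*100) + 4080 = (((2466 - 7957) + ((-81)**2 - 24*72)) - (-40)*100) + 4080 = ((-5491 + (6561 - 1728)) - 1*(-4000)) + 4080 = ((-5491 + 4833) + 4000) + 4080 = (-658 + 4000) + 4080 = 3342 + 4080 = 7422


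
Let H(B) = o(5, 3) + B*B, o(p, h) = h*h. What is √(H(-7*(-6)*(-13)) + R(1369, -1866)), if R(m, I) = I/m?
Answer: √408131259/37 ≈ 546.01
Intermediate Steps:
o(p, h) = h²
H(B) = 9 + B² (H(B) = 3² + B*B = 9 + B²)
√(H(-7*(-6)*(-13)) + R(1369, -1866)) = √((9 + (-7*(-6)*(-13))²) - 1866/1369) = √((9 + (42*(-13))²) - 1866*1/1369) = √((9 + (-546)²) - 1866/1369) = √((9 + 298116) - 1866/1369) = √(298125 - 1866/1369) = √(408131259/1369) = √408131259/37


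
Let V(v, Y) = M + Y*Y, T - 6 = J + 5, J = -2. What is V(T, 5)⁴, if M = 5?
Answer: 810000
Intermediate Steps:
T = 9 (T = 6 + (-2 + 5) = 6 + 3 = 9)
V(v, Y) = 5 + Y² (V(v, Y) = 5 + Y*Y = 5 + Y²)
V(T, 5)⁴ = (5 + 5²)⁴ = (5 + 25)⁴ = 30⁴ = 810000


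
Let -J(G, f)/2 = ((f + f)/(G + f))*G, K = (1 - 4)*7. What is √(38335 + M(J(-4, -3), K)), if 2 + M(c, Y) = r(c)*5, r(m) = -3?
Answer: 7*√782 ≈ 195.75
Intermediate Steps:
K = -21 (K = -3*7 = -21)
J(G, f) = -4*G*f/(G + f) (J(G, f) = -2*(f + f)/(G + f)*G = -2*(2*f)/(G + f)*G = -2*2*f/(G + f)*G = -4*G*f/(G + f))
M(c, Y) = -17 (M(c, Y) = -2 - 3*5 = -2 - 15 = -17)
√(38335 + M(J(-4, -3), K)) = √(38335 - 17) = √38318 = 7*√782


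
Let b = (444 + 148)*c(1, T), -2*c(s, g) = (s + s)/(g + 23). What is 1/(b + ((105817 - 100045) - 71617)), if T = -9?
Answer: -7/461211 ≈ -1.5177e-5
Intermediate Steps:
c(s, g) = -s/(23 + g) (c(s, g) = -(s + s)/(2*(g + 23)) = -2*s/(2*(23 + g)) = -s/(23 + g))
b = -296/7 (b = (444 + 148)*(-1*1/(23 - 9)) = 592*(-1*1/14) = 592*(-1*1*1/14) = 592*(-1/14) = -296/7 ≈ -42.286)
1/(b + ((105817 - 100045) - 71617)) = 1/(-296/7 + ((105817 - 100045) - 71617)) = 1/(-296/7 + (5772 - 71617)) = 1/(-296/7 - 65845) = 1/(-461211/7) = -7/461211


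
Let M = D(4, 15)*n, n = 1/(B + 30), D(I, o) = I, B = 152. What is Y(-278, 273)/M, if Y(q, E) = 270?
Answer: 12285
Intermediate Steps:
n = 1/182 (n = 1/(152 + 30) = 1/182 ≈ 0.0054945)
M = 2/91 (M = 4*(1/182) = 2/91 ≈ 0.021978)
Y(-278, 273)/M = 270/(2/91) = 270*(91/2) = 12285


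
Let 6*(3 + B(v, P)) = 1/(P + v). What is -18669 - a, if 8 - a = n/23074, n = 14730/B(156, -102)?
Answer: -209230115339/11202427 ≈ -18677.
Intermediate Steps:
B(v, P) = -3 + 1/(6*(P + v))
n = -4772520/971 (n = 14730/(((1/6 - 3*(-102) - 3*156)/(-102 + 156))) = 14730/(((1/6 + 306 - 468)/54)) = 14730/(((1/54)*(-971/6))) = 14730/(-971/324) = 14730*(-324/971) = -4772520/971 ≈ -4915.1)
a = 92005676/11202427 (a = 8 - (-4772520)/(971*23074) = 8 - 1*(-2386260/11202427) = 8 + 2386260/11202427 = 92005676/11202427 ≈ 8.2130)
-18669 - a = -18669 - 1*92005676/11202427 = -18669 - 92005676/11202427 = -209230115339/11202427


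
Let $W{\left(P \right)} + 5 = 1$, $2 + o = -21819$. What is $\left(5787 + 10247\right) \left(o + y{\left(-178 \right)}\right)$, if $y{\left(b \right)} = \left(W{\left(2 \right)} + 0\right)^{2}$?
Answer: $-349621370$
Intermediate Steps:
$o = -21821$ ($o = -2 - 21819 = -21821$)
$W{\left(P \right)} = -4$ ($W{\left(P \right)} = -5 + 1 = -4$)
$y{\left(b \right)} = 16$ ($y{\left(b \right)} = \left(-4 + 0\right)^{2} = \left(-4\right)^{2} = 16$)
$\left(5787 + 10247\right) \left(o + y{\left(-178 \right)}\right) = \left(5787 + 10247\right) \left(-21821 + 16\right) = 16034 \left(-21805\right) = -349621370$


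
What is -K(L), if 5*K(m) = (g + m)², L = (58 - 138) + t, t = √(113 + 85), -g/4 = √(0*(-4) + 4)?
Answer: -7942/5 + 528*√22/5 ≈ -1093.1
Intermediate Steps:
g = -8 (g = -4*√(0*(-4) + 4) = -4*√(0 + 4) = -4*√4 = -4*2 = -8)
t = 3*√22 (t = √198 = 3*√22 ≈ 14.071)
L = -80 + 3*√22 (L = (58 - 138) + 3*√22 = -80 + 3*√22 ≈ -65.929)
K(m) = (-8 + m)²/5
-K(L) = -(-8 + (-80 + 3*√22))²/5 = -(-88 + 3*√22)²/5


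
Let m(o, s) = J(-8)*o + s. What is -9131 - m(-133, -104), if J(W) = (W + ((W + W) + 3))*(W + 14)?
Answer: -25785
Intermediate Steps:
J(W) = (3 + 3*W)*(14 + W) (J(W) = (W + (2*W + 3))*(14 + W) = (W + (3 + 2*W))*(14 + W) = (3 + 3*W)*(14 + W))
m(o, s) = s - 126*o (m(o, s) = (42 + 3*(-8)² + 45*(-8))*o + s = (42 + 3*64 - 360)*o + s = (42 + 192 - 360)*o + s = -126*o + s = s - 126*o)
-9131 - m(-133, -104) = -9131 - (-104 - 126*(-133)) = -9131 - (-104 + 16758) = -9131 - 1*16654 = -9131 - 16654 = -25785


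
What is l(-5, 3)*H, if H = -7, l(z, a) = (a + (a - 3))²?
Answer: -63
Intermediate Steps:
l(z, a) = (-3 + 2*a)² (l(z, a) = (a + (-3 + a))² = (-3 + 2*a)²)
l(-5, 3)*H = (-3 + 2*3)²*(-7) = (-3 + 6)²*(-7) = 3²*(-7) = 9*(-7) = -63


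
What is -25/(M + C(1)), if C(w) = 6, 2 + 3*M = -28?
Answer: 25/4 ≈ 6.2500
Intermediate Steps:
M = -10 (M = -2/3 + (1/3)*(-28) = -2/3 - 28/3 = -10)
-25/(M + C(1)) = -25/(-10 + 6) = -25/(-4) = -1/4*(-25) = 25/4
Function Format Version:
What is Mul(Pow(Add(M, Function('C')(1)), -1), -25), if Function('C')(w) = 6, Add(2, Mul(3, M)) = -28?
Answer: Rational(25, 4) ≈ 6.2500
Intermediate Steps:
M = -10 (M = Add(Rational(-2, 3), Mul(Rational(1, 3), -28)) = Add(Rational(-2, 3), Rational(-28, 3)) = -10)
Mul(Pow(Add(M, Function('C')(1)), -1), -25) = Mul(Pow(Add(-10, 6), -1), -25) = Mul(Pow(-4, -1), -25) = Mul(Rational(-1, 4), -25) = Rational(25, 4)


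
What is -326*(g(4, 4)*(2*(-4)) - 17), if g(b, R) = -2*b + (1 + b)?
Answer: -2282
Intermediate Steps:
g(b, R) = 1 - b
-326*(g(4, 4)*(2*(-4)) - 17) = -326*((1 - 1*4)*(2*(-4)) - 17) = -326*((1 - 4)*(-8) - 17) = -326*(-3*(-8) - 17) = -326*(24 - 17) = -326*7 = -2282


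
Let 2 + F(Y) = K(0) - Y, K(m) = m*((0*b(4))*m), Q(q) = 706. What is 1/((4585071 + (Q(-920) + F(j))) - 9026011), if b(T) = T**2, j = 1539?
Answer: -1/4441775 ≈ -2.2514e-7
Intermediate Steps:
K(m) = 0 (K(m) = m*((0*4**2)*m) = m*((0*16)*m) = m*(0*m) = m*0 = 0)
F(Y) = -2 - Y (F(Y) = -2 + (0 - Y) = -2 - Y)
1/((4585071 + (Q(-920) + F(j))) - 9026011) = 1/((4585071 + (706 + (-2 - 1*1539))) - 9026011) = 1/((4585071 + (706 + (-2 - 1539))) - 9026011) = 1/((4585071 + (706 - 1541)) - 9026011) = 1/((4585071 - 835) - 9026011) = 1/(4584236 - 9026011) = 1/(-4441775) = -1/4441775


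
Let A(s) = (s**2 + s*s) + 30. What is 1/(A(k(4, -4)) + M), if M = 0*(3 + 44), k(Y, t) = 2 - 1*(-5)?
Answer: 1/128 ≈ 0.0078125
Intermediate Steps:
k(Y, t) = 7 (k(Y, t) = 2 + 5 = 7)
A(s) = 30 + 2*s**2 (A(s) = (s**2 + s**2) + 30 = 2*s**2 + 30 = 30 + 2*s**2)
M = 0 (M = 0*47 = 0)
1/(A(k(4, -4)) + M) = 1/((30 + 2*7**2) + 0) = 1/((30 + 2*49) + 0) = 1/((30 + 98) + 0) = 1/(128 + 0) = 1/128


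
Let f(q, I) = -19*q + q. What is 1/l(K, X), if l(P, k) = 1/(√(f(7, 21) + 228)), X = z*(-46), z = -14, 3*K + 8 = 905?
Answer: √102 ≈ 10.100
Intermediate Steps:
K = 299 (K = -8/3 + (⅓)*905 = -8/3 + 905/3 = 299)
f(q, I) = -18*q
X = 644 (X = -14*(-46) = 644)
l(P, k) = √102/102 (l(P, k) = 1/(√(-18*7 + 228)) = 1/(√(-126 + 228)) = 1/(√102) = √102/102)
1/l(K, X) = 1/(√102/102) = √102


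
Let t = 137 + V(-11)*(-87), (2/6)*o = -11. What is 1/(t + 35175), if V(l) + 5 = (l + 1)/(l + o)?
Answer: 22/785999 ≈ 2.7990e-5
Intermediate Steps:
o = -33 (o = 3*(-11) = -33)
V(l) = -5 + (1 + l)/(-33 + l) (V(l) = -5 + (l + 1)/(l - 33) = -5 + (1 + l)/(-33 + l))
t = 12149/22 (t = 137 + (2*(83 - 2*(-11))/(-33 - 11))*(-87) = 137 + (2*(83 + 22)/(-44))*(-87) = 137 + (2*(-1/44)*105)*(-87) = 137 - 105/22*(-87) = 137 + 9135/22 = 12149/22 ≈ 552.23)
1/(t + 35175) = 1/(12149/22 + 35175) = 1/(785999/22) = 22/785999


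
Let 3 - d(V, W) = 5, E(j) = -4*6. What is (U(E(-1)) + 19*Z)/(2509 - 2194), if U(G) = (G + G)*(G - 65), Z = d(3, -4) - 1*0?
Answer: 4234/315 ≈ 13.441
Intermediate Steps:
E(j) = -24
d(V, W) = -2 (d(V, W) = 3 - 1*5 = 3 - 5 = -2)
Z = -2 (Z = -2 - 1*0 = -2 + 0 = -2)
U(G) = 2*G*(-65 + G) (U(G) = (2*G)*(-65 + G) = 2*G*(-65 + G))
(U(E(-1)) + 19*Z)/(2509 - 2194) = (2*(-24)*(-65 - 24) + 19*(-2))/(2509 - 2194) = (2*(-24)*(-89) - 38)/315 = (4272 - 38)*(1/315) = 4234*(1/315) = 4234/315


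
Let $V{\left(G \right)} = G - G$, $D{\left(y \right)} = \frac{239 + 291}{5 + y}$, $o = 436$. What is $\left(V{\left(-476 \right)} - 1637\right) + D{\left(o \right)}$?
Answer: $- \frac{721387}{441} \approx -1635.8$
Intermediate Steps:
$D{\left(y \right)} = \frac{530}{5 + y}$
$V{\left(G \right)} = 0$
$\left(V{\left(-476 \right)} - 1637\right) + D{\left(o \right)} = \left(0 - 1637\right) + \frac{530}{5 + 436} = -1637 + \frac{530}{441} = - \frac{721387}{441}$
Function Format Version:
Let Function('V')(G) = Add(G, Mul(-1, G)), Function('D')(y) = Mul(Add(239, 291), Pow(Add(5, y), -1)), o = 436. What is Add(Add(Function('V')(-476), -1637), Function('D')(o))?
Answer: Rational(-721387, 441) ≈ -1635.8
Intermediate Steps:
Function('D')(y) = Mul(530, Pow(Add(5, y), -1))
Function('V')(G) = 0
Add(Add(Function('V')(-476), -1637), Function('D')(o)) = Add(Add(0, -1637), Mul(530, Pow(Add(5, 436), -1))) = Add(-1637, Mul(530, Pow(441, -1))) = Add(-1637, Mul(530, Rational(1, 441))) = Add(-1637, Rational(530, 441)) = Rational(-721387, 441)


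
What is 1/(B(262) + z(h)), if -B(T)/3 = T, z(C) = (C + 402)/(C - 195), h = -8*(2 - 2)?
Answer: -65/51224 ≈ -0.0012689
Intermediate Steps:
h = 0 (h = -8*0 = 0)
z(C) = (402 + C)/(-195 + C)
B(T) = -3*T
1/(B(262) + z(h)) = 1/(-3*262 + (402 + 0)/(-195 + 0)) = 1/(-786 + 402/(-195)) = 1/(-786 - 1/195*402) = 1/(-786 - 134/65) = 1/(-51224/65) = -65/51224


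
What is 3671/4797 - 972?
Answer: -4659013/4797 ≈ -971.23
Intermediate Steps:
3671/4797 - 972 = -4659013/4797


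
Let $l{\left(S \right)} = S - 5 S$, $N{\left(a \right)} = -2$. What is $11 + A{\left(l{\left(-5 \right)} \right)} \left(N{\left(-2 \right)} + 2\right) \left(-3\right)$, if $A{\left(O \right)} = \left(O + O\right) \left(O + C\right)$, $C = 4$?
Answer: $11$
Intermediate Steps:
$l{\left(S \right)} = - 4 S$
$A{\left(O \right)} = 2 O \left(4 + O\right)$ ($A{\left(O \right)} = \left(O + O\right) \left(O + 4\right) = 2 O \left(4 + O\right)$)
$11 + A{\left(l{\left(-5 \right)} \right)} \left(N{\left(-2 \right)} + 2\right) \left(-3\right) = 11 + 2 \left(\left(-4\right) \left(-5\right)\right) \left(4 - -20\right) \left(-2 + 2\right) \left(-3\right) = 11 + 2 \cdot 20 \left(4 + 20\right) 0 \left(-3\right) = 11 + 2 \cdot 20 \cdot 24 \cdot 0 = 11 + 960 \cdot 0 = 11 + 0 = 11$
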